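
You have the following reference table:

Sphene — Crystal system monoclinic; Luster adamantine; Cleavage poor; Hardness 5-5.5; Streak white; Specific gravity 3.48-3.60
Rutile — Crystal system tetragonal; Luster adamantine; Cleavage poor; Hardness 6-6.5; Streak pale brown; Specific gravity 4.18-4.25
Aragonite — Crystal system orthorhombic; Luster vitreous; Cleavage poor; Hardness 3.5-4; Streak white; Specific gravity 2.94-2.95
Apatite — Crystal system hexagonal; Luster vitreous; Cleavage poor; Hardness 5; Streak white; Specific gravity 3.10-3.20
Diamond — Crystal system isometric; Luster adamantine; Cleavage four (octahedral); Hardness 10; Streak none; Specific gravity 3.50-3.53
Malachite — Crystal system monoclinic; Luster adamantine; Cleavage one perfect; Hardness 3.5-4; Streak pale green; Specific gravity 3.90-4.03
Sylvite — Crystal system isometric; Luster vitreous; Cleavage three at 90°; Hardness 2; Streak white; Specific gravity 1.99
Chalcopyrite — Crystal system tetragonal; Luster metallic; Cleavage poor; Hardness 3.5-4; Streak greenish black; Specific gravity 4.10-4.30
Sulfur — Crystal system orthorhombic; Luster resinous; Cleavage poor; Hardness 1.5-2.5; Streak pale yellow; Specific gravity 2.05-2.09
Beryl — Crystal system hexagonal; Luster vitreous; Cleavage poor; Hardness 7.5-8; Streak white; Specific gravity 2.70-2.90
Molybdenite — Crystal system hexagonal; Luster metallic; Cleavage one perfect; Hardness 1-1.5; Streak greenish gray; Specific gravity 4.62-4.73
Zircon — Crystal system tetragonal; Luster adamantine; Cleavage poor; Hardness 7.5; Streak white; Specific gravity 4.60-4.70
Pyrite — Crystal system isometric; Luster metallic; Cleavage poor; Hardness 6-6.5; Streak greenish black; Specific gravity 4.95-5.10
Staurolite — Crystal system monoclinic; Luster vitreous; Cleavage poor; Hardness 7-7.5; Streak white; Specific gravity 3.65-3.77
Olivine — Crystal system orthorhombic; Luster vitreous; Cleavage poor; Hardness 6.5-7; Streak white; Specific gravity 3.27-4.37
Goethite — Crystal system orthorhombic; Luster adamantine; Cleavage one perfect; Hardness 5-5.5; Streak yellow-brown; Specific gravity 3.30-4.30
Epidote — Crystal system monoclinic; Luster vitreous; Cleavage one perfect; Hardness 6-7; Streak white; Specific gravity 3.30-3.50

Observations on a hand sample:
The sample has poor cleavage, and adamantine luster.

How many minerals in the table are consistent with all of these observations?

3

Poor cleavage excludes Diamond, Malachite, Sylvite, Molybdenite, Goethite, Epidote.
Adamantine luster — narrows the field to Sphene, Rutile, Zircon.
Remaining candidates: Rutile, Sphene, Zircon.
That is 3 minerals.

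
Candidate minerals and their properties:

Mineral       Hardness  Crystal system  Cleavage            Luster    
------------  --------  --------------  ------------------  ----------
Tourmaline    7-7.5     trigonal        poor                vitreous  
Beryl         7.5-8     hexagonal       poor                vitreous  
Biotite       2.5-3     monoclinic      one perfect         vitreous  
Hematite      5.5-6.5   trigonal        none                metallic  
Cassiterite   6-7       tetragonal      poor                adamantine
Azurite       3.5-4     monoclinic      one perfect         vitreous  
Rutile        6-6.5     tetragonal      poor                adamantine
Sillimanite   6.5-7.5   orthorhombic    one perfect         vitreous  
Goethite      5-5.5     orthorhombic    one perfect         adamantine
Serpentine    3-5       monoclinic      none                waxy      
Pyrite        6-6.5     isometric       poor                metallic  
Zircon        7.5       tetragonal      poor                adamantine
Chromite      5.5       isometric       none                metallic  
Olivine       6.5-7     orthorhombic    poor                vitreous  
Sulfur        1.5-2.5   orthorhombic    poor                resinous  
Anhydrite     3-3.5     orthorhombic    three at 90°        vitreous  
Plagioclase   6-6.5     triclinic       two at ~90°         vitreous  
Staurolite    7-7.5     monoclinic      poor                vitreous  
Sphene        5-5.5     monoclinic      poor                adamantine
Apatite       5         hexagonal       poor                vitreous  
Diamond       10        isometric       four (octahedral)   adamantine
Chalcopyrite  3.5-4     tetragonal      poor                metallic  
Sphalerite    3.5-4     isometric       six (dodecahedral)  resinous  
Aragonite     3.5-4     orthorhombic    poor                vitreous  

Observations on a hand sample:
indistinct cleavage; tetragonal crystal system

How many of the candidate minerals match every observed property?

4

Indistinct cleavage — Tourmaline, Beryl, Cassiterite, Rutile, Pyrite, Zircon, Olivine, Sulfur, Staurolite, Sphene, Apatite, Chalcopyrite, Aragonite remain.
Tetragonal crystal system — only Cassiterite, Rutile, Zircon, Chalcopyrite remain.
Remaining candidates: Cassiterite, Chalcopyrite, Rutile, Zircon.
That is 4 minerals.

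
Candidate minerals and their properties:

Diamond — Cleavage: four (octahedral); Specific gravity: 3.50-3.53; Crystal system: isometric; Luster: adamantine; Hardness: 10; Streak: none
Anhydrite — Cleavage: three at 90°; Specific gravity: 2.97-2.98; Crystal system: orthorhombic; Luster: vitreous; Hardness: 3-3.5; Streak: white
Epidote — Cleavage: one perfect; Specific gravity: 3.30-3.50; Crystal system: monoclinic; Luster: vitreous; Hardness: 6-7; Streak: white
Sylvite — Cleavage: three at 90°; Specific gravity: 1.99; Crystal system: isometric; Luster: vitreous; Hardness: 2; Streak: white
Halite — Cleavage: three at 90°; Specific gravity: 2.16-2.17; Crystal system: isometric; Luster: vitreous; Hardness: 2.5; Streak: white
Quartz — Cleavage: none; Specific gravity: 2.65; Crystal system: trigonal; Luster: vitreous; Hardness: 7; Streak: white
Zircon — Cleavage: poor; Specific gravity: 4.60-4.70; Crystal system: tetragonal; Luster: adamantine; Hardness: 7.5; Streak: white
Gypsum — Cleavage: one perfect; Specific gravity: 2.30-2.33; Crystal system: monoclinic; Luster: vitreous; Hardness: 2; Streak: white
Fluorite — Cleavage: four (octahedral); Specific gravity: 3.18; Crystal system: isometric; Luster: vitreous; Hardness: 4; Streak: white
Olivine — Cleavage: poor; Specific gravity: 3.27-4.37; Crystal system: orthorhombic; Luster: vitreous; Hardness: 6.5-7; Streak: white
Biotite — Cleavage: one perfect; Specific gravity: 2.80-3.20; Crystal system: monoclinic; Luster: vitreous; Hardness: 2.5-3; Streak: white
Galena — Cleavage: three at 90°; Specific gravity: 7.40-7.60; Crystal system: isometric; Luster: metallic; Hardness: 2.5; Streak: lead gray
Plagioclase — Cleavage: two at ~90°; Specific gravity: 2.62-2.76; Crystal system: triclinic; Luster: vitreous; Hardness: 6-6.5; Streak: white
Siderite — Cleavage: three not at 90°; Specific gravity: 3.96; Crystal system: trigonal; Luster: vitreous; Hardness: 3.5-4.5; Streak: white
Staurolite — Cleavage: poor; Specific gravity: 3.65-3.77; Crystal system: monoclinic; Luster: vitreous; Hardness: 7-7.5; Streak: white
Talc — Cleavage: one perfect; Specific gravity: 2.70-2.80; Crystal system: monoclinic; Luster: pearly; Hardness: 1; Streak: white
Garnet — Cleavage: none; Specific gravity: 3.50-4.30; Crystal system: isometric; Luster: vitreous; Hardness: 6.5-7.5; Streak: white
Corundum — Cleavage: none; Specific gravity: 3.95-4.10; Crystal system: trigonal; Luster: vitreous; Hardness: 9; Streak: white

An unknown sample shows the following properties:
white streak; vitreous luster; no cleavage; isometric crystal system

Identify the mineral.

Garnet

White streak rules out Diamond, Galena.
Vitreous luster rules out Zircon, Talc.
No cleavage — Quartz, Garnet, Corundum remain.
Isometric crystal system — leaves Garnet.
The only mineral consistent with every observation is Garnet.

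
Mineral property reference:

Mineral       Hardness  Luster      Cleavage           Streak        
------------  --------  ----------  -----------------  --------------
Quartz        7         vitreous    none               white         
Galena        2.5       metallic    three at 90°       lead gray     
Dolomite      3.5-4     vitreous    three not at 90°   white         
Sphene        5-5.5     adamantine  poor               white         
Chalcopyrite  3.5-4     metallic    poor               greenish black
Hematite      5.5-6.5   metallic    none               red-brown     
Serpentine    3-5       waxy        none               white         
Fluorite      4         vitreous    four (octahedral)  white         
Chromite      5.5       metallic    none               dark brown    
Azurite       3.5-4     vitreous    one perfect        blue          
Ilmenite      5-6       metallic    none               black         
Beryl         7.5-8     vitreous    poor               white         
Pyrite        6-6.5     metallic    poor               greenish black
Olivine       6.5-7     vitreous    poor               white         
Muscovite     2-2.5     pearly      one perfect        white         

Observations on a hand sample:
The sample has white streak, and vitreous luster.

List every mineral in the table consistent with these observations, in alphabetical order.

White streak — leaves Quartz, Dolomite, Sphene, Serpentine, Fluorite, Beryl, Olivine, Muscovite.
Vitreous luster excludes Sphene, Serpentine, Muscovite.
The minerals that satisfy all observations are Beryl, Dolomite, Fluorite, Olivine, Quartz.

Beryl, Dolomite, Fluorite, Olivine, Quartz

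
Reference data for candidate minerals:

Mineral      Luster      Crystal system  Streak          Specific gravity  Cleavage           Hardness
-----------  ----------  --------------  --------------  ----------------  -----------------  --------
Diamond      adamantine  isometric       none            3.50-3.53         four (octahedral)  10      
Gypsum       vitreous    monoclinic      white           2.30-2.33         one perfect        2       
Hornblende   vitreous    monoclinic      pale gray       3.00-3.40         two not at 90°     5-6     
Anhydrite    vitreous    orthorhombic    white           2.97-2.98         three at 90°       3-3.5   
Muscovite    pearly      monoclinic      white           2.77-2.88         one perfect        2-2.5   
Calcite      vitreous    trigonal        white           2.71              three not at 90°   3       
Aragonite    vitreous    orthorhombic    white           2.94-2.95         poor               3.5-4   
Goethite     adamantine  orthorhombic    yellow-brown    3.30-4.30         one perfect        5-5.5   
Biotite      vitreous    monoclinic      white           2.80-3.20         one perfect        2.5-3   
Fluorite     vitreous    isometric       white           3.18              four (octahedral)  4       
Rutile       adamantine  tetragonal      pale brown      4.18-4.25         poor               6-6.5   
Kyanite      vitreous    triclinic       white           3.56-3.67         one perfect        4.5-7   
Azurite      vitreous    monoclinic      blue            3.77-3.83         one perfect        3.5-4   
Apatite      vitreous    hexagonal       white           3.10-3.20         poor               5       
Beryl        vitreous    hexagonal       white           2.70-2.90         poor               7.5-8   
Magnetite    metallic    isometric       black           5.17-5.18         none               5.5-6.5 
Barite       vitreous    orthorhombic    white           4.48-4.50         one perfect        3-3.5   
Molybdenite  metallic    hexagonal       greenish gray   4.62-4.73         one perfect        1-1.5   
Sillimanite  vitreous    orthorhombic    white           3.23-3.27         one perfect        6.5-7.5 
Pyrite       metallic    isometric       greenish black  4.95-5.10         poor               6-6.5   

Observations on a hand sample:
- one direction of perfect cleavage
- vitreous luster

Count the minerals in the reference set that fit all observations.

6

One direction of perfect cleavage — Gypsum, Muscovite, Goethite, Biotite, Kyanite, Azurite, Barite, Molybdenite, Sillimanite remain.
Vitreous luster rules out Muscovite, Goethite, Molybdenite.
The minerals that satisfy all observations are Azurite, Barite, Biotite, Gypsum, Kyanite, Sillimanite.
That is 6 minerals.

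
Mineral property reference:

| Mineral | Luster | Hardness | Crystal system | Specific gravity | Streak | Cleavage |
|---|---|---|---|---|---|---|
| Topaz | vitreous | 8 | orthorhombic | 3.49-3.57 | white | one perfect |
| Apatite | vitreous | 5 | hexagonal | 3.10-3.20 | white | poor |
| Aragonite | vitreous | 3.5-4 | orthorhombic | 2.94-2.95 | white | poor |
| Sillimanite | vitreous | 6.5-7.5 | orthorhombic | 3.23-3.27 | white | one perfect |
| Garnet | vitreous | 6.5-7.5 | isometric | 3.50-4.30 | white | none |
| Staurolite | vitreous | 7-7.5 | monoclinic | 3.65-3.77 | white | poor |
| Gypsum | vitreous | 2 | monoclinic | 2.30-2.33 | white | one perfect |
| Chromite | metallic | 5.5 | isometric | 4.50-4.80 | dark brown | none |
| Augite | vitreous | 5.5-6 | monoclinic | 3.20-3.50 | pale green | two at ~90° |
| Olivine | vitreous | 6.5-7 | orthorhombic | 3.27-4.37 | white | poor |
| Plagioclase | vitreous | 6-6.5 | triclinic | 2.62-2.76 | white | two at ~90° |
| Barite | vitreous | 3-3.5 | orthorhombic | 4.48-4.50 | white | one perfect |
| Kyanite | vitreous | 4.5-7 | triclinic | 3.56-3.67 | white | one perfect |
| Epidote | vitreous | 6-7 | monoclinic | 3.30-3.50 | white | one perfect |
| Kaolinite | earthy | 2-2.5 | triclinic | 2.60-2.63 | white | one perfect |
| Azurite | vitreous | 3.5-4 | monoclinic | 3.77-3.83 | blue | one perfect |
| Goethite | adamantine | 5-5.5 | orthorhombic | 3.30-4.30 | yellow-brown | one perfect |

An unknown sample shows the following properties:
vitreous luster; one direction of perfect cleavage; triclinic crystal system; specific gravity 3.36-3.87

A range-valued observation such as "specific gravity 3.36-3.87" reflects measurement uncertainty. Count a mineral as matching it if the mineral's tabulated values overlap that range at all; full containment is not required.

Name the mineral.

Vitreous luster is inconsistent with Chromite, Kaolinite, Goethite.
One direction of perfect cleavage: only Topaz, Sillimanite, Gypsum, Barite, Kyanite, Epidote, Azurite remain.
Triclinic crystal system: Kyanite remains.
Specific gravity 3.36-3.87: all remaining candidates fit.
The only mineral consistent with every observation is Kyanite.

Kyanite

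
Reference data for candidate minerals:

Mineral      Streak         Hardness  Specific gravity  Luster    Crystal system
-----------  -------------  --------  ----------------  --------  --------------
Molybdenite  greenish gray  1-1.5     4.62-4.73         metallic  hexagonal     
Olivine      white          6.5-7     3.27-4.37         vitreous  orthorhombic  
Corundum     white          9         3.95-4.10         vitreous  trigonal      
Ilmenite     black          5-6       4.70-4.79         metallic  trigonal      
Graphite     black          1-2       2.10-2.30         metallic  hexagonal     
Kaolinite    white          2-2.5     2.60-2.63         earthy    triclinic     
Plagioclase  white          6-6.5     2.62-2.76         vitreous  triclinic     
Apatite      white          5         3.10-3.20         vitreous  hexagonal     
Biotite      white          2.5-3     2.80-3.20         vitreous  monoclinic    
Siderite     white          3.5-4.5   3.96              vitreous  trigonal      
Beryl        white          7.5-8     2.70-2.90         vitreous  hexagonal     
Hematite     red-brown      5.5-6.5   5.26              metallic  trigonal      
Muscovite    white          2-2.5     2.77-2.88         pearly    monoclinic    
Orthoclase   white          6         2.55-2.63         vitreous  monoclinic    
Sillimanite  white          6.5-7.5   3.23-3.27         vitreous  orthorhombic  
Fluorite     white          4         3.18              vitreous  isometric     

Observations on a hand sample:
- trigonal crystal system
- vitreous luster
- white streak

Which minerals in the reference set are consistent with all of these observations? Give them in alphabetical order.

Corundum, Siderite

Trigonal crystal system: only Corundum, Ilmenite, Siderite, Hematite remain.
Vitreous luster rules out Ilmenite, Hematite.
White streak: consistent with all remaining minerals.
The minerals that satisfy all observations are Corundum, Siderite.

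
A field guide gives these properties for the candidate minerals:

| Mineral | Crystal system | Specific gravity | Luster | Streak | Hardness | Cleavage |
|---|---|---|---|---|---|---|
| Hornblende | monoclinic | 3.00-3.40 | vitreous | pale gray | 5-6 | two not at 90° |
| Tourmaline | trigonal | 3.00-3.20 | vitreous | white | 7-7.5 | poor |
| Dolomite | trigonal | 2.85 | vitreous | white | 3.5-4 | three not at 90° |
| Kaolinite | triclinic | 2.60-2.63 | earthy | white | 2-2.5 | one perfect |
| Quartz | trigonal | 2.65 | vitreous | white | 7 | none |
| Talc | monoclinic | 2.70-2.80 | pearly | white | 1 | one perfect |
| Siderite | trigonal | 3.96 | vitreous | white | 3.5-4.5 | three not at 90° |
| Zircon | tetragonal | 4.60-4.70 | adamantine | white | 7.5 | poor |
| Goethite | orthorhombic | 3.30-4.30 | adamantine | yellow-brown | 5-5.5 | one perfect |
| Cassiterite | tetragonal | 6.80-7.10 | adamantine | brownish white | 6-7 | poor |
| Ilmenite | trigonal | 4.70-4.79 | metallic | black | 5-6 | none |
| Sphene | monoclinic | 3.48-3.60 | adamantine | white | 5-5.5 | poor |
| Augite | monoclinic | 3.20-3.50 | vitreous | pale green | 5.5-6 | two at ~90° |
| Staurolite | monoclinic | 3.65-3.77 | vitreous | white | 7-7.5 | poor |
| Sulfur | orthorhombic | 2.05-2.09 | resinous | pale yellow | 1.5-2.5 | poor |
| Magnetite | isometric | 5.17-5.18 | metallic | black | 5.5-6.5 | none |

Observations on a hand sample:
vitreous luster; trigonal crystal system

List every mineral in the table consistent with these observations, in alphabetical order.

Dolomite, Quartz, Siderite, Tourmaline

Vitreous luster — narrows the field to Hornblende, Tourmaline, Dolomite, Quartz, Siderite, Augite, Staurolite.
Trigonal crystal system rules out Hornblende, Augite, Staurolite.
Remaining candidates: Dolomite, Quartz, Siderite, Tourmaline.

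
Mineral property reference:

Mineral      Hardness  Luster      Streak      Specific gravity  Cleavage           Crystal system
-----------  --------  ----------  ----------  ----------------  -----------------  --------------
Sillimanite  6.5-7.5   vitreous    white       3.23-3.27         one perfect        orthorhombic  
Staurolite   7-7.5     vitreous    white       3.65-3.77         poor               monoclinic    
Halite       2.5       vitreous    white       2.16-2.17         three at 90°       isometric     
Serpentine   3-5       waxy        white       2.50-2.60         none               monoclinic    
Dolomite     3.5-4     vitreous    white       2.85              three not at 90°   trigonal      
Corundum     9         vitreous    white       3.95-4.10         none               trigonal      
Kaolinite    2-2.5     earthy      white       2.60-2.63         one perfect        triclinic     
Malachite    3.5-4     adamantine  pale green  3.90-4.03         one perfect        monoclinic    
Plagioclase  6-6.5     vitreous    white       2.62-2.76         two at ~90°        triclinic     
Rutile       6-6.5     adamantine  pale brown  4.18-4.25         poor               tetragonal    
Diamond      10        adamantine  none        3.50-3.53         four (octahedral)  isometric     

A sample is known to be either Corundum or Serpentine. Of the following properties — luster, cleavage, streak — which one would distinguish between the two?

Luster: Corundum vitreous, Serpentine waxy — different.
Cleavage: both none — shared.
Streak: both white — shared.
Only luster differs between Corundum and Serpentine among the listed tests.

luster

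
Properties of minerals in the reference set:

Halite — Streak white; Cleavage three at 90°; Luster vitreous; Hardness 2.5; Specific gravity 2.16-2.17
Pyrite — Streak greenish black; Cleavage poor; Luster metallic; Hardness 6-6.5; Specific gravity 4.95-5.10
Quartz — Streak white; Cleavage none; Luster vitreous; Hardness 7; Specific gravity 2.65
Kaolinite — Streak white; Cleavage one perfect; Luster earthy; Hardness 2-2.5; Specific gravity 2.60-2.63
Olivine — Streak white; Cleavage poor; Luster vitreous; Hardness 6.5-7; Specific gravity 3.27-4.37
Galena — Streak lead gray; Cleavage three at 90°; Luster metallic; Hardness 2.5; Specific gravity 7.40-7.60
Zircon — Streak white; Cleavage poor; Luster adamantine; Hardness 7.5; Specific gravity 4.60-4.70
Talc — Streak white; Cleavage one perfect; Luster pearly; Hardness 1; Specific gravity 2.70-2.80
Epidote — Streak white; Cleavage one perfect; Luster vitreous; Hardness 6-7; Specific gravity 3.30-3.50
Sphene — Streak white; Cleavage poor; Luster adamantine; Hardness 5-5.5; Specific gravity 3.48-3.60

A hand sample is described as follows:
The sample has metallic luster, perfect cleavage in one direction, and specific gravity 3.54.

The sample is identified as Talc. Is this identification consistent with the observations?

No

Metallic luster — Talc has pearly luster; inconsistent.
Perfect cleavage in one direction — matches Talc (cleavage one perfect).
Specific gravity 3.54 — Talc has SG 2.70-2.80; inconsistent.
2 of the observed properties are inconsistent with Talc.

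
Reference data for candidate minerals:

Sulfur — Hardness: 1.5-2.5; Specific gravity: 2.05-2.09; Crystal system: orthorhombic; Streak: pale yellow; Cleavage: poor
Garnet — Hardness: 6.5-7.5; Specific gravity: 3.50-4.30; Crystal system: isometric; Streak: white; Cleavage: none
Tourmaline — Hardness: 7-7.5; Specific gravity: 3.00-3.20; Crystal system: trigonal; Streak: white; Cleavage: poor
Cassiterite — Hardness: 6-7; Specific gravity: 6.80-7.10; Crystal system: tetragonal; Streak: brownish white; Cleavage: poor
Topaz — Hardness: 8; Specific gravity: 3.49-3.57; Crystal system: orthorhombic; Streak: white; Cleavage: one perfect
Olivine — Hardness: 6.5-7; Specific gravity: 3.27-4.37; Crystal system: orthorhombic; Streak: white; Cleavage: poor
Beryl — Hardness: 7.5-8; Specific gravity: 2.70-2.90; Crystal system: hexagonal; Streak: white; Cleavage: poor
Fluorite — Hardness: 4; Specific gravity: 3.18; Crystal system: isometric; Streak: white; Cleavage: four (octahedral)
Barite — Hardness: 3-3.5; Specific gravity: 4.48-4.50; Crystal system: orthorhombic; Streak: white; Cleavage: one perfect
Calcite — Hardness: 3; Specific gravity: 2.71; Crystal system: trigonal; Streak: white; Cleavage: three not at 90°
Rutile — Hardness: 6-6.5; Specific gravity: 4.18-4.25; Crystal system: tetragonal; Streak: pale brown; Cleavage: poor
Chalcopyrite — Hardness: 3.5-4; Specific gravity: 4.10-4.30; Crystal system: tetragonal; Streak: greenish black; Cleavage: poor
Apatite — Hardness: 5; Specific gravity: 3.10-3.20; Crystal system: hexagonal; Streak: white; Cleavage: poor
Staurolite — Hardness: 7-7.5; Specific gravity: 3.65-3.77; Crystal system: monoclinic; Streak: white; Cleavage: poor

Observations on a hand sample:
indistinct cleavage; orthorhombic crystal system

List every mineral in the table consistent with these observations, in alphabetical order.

Indistinct cleavage is inconsistent with Garnet, Topaz, Fluorite, Barite, Calcite.
Orthorhombic crystal system: only Sulfur, Olivine remain.
Remaining candidates: Olivine, Sulfur.

Olivine, Sulfur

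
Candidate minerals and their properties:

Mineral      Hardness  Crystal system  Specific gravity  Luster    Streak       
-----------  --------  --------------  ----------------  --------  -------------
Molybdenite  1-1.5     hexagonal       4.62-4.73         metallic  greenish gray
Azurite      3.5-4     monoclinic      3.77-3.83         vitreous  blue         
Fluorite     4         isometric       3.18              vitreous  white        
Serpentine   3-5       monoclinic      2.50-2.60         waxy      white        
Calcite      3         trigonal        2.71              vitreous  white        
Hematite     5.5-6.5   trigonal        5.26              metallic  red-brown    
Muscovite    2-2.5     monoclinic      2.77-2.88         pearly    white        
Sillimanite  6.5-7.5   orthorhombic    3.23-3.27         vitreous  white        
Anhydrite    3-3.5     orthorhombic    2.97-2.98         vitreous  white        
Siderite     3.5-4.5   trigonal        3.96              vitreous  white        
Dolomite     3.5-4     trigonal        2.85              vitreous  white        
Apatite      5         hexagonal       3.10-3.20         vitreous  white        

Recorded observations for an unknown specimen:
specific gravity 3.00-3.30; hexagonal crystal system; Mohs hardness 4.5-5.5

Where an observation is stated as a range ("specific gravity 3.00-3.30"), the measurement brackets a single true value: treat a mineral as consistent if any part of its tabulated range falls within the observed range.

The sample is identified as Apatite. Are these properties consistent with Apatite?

Consistent

Specific gravity 3.00-3.30 — agrees with Apatite (SG 3.10-3.20).
Hexagonal crystal system — agrees with Apatite (hexagonal system).
Mohs hardness 4.5-5.5 — agrees with Apatite (hardness 5).
Nothing contradicts Apatite.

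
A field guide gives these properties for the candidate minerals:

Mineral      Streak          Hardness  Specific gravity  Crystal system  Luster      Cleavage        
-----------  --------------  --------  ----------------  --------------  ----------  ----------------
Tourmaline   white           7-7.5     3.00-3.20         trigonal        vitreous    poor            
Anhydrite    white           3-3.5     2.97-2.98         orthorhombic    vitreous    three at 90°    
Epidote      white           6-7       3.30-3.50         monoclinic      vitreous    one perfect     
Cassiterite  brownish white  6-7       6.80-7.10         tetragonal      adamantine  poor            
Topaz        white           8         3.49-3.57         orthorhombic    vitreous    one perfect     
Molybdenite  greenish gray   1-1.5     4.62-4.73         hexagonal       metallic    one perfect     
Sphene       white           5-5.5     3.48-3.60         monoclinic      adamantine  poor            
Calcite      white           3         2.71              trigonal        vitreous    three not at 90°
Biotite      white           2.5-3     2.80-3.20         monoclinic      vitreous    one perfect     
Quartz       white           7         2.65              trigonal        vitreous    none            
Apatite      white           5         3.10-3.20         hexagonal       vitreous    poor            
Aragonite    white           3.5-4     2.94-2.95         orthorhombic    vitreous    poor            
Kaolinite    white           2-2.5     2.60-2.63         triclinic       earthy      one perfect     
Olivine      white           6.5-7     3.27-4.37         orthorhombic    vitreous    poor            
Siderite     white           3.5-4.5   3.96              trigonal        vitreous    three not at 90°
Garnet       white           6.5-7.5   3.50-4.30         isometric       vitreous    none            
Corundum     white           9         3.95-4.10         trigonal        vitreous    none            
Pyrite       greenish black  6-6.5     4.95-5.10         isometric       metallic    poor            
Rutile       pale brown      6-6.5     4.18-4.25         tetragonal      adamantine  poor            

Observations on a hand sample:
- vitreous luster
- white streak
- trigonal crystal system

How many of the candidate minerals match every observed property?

5

Vitreous luster excludes Cassiterite, Molybdenite, Sphene, Kaolinite, Pyrite, Rutile.
White streak — all remaining candidates fit.
Trigonal crystal system — leaves Tourmaline, Calcite, Quartz, Siderite, Corundum.
Consistent with every observation: Calcite, Corundum, Quartz, Siderite, Tourmaline.
That is 5 minerals.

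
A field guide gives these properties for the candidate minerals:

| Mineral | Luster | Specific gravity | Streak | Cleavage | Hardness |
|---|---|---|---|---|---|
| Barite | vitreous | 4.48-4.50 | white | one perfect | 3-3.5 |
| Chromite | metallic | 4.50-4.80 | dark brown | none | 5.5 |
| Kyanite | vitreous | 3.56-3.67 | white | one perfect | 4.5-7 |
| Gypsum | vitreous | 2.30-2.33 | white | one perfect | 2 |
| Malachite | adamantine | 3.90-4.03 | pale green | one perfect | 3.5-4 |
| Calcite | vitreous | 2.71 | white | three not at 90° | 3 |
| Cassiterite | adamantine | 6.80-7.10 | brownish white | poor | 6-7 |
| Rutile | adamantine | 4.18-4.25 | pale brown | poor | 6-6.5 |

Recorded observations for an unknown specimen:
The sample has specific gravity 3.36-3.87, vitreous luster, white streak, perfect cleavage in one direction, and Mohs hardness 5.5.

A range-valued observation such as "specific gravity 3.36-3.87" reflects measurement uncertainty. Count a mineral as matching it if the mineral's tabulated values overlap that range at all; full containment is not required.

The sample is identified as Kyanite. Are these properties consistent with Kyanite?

Specific gravity 3.36-3.87 — agrees with Kyanite (SG 3.56-3.67).
Vitreous luster — agrees with Kyanite (vitreous luster).
White streak — agrees with Kyanite (white streak).
Perfect cleavage in one direction — agrees with Kyanite (cleavage one perfect).
Mohs hardness 5.5 — agrees with Kyanite (hardness 4.5-7).
Every observed property is compatible with the reference values for Kyanite.

Consistent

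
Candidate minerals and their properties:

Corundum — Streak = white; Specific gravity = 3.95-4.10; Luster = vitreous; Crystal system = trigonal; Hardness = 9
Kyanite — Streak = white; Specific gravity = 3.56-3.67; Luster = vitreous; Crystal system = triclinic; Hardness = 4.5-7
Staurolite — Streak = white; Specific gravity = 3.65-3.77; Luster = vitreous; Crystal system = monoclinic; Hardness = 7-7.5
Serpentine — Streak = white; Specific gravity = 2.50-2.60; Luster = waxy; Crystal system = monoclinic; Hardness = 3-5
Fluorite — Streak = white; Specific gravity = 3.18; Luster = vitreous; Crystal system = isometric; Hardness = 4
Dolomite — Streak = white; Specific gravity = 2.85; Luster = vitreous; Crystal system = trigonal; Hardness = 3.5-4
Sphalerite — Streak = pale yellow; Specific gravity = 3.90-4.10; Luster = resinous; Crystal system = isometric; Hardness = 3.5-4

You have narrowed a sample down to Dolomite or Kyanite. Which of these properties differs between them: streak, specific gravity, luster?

Streak: both white — same for both.
Specific gravity: Dolomite 2.85, Kyanite 3.56-3.67 — these differ.
Luster: both vitreous — same for both.
Of the listed properties, specific gravity is the one that separates them.

specific gravity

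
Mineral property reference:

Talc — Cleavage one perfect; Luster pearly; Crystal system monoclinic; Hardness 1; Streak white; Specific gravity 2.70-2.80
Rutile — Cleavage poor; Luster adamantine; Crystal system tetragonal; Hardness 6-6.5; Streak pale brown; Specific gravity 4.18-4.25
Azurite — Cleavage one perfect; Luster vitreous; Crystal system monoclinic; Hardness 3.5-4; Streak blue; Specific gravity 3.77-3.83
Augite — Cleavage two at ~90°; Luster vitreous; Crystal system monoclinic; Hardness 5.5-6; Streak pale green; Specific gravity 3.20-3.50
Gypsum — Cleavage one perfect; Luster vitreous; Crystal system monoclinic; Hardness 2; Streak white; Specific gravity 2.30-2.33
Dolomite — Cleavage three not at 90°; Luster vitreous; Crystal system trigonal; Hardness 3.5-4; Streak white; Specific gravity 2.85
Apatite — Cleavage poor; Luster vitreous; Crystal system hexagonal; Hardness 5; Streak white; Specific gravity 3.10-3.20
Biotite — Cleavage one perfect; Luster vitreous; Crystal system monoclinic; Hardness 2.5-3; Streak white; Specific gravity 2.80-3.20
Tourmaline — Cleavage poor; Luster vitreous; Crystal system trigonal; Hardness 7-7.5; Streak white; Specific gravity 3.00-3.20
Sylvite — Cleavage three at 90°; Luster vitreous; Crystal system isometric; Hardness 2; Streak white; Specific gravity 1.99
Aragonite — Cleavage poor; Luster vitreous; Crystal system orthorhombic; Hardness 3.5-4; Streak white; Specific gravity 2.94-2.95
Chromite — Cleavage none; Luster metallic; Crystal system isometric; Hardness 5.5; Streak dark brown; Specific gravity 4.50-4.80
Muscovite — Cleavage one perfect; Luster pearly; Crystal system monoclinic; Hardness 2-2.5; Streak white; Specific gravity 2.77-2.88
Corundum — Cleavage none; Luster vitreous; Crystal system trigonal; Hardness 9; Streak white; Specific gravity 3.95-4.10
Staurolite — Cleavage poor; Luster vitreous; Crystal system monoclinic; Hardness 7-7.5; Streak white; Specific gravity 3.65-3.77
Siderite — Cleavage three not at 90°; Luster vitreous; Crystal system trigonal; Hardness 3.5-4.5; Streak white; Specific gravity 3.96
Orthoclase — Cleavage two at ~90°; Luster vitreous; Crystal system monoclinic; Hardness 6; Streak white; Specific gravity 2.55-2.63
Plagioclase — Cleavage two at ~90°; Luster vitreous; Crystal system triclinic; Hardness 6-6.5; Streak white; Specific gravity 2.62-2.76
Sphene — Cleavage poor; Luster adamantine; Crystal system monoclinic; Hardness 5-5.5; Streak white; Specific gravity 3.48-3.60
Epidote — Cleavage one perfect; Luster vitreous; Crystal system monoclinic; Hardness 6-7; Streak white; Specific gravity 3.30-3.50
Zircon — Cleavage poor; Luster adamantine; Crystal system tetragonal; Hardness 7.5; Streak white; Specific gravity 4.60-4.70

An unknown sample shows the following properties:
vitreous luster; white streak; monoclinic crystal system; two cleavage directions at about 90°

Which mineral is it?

Vitreous luster rules out Talc, Rutile, Chromite, Muscovite, Sphene, Zircon.
White streak rules out Azurite, Augite.
Monoclinic crystal system — leaves Gypsum, Biotite, Staurolite, Orthoclase, Epidote.
Two cleavage directions at about 90° — leaves Orthoclase.
Orthoclase is the sole remaining match.

Orthoclase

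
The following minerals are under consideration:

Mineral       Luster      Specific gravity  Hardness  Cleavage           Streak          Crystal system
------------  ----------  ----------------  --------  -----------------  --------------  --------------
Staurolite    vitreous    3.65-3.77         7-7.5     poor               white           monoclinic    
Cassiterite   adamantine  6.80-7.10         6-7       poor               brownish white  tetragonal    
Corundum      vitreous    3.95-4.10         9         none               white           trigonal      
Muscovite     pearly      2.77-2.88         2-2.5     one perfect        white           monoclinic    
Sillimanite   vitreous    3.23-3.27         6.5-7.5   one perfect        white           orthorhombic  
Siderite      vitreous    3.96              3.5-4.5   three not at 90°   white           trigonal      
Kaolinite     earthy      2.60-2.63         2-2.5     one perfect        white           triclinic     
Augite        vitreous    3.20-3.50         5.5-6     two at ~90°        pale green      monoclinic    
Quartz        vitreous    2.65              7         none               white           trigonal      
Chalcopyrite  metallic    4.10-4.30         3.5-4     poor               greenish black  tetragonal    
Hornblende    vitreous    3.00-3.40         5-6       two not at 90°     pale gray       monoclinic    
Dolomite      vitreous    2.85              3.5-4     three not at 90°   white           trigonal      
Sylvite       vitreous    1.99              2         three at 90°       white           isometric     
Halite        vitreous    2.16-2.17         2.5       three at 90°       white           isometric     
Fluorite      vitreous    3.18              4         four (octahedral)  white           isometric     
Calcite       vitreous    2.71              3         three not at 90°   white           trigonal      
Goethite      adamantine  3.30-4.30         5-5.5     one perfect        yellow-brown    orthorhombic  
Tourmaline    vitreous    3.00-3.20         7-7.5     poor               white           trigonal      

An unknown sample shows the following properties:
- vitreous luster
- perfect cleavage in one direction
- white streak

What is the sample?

Vitreous luster rules out Cassiterite, Muscovite, Kaolinite, Chalcopyrite, Goethite.
Perfect cleavage in one direction — leaves Sillimanite.
White streak — every remaining candidate is consistent.
Sillimanite is the sole remaining match.

Sillimanite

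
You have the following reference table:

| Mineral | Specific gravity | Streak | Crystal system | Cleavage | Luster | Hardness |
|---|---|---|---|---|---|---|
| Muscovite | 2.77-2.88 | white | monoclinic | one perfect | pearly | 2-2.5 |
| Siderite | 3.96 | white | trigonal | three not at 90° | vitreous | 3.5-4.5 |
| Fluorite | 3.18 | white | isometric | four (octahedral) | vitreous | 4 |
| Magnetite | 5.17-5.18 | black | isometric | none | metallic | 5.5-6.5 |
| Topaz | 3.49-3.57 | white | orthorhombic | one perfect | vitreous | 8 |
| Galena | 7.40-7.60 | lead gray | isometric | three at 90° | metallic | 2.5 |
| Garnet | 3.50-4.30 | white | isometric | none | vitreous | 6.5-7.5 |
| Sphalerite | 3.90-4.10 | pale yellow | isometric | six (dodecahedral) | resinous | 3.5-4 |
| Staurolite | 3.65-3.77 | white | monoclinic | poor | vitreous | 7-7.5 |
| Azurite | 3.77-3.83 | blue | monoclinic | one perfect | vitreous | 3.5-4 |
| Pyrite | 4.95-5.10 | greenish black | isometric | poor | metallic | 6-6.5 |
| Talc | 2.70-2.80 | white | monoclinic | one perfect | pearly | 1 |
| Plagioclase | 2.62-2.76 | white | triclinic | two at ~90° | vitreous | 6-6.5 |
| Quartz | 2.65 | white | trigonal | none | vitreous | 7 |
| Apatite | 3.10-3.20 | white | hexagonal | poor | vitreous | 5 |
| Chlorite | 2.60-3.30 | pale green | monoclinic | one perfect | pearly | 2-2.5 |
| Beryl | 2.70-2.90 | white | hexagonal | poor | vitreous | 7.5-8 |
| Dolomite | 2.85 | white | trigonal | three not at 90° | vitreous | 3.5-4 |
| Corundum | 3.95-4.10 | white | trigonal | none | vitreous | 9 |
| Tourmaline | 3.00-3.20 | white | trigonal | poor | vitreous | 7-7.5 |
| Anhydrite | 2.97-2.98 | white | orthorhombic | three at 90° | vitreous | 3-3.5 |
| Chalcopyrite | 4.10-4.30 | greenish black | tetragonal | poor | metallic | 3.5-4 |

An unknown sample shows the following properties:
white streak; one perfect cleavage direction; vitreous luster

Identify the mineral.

Topaz

White streak: leaves Muscovite, Siderite, Fluorite, Topaz, Garnet, Staurolite, Talc, Plagioclase, Quartz, Apatite, Beryl, Dolomite, Corundum, Tourmaline, Anhydrite.
One perfect cleavage direction: Muscovite, Topaz, Talc remain.
Vitreous luster: leaves Topaz.
Topaz is the sole remaining match.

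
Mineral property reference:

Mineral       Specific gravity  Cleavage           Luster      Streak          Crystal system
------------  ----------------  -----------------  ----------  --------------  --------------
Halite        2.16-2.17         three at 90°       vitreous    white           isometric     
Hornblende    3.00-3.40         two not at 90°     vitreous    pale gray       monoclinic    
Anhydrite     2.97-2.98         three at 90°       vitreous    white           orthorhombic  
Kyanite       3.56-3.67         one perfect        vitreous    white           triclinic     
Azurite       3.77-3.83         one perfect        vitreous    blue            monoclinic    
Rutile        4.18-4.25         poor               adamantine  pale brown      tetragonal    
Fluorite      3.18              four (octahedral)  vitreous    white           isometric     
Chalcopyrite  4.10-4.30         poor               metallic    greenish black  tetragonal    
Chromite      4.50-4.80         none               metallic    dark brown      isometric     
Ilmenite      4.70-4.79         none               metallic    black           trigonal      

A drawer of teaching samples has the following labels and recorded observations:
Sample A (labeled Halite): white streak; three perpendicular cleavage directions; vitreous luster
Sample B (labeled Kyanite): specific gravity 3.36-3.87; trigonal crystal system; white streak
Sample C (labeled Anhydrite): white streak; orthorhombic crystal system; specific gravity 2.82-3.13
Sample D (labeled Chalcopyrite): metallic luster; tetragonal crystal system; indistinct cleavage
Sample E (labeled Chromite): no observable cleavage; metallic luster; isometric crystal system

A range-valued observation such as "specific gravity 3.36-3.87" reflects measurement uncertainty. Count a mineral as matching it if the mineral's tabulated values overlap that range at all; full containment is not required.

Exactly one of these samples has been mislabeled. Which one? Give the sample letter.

Sample A: every observation is compatible with the reference values for Halite.
Sample B: Kyanite has triclinic system, but the record shows trigonal crystal system — this label is wrong.
Sample C: every observation is compatible with the reference values for Anhydrite.
Sample D: every observation is compatible with the reference values for Chalcopyrite.
Sample E: every observation is compatible with the reference values for Chromite.
The mislabeled specimen is B.

B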